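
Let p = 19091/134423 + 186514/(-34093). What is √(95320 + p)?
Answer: √2001876855552891506388619/4582883339 ≈ 308.73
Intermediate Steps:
p = -24420901959/4582883339 (p = 19091*(1/134423) + 186514*(-1/34093) = 19091/134423 - 186514/34093 = -24420901959/4582883339 ≈ -5.3287)
√(95320 + p) = √(95320 - 24420901959/4582883339) = √(436816018971521/4582883339) = √2001876855552891506388619/4582883339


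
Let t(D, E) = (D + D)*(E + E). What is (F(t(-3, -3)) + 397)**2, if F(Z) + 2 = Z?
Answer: 185761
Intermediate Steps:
t(D, E) = 4*D*E (t(D, E) = (2*D)*(2*E) = 4*D*E)
F(Z) = -2 + Z
(F(t(-3, -3)) + 397)**2 = ((-2 + 4*(-3)*(-3)) + 397)**2 = ((-2 + 36) + 397)**2 = (34 + 397)**2 = 431**2 = 185761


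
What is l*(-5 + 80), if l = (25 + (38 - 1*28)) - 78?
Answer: -3225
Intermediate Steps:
l = -43 (l = (25 + (38 - 28)) - 78 = (25 + 10) - 78 = 35 - 78 = -43)
l*(-5 + 80) = -43*(-5 + 80) = -43*75 = -3225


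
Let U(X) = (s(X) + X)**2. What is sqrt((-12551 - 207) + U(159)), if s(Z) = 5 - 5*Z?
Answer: sqrt(385403) ≈ 620.81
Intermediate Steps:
U(X) = (5 - 4*X)**2 (U(X) = ((5 - 5*X) + X)**2 = (5 - 4*X)**2)
sqrt((-12551 - 207) + U(159)) = sqrt((-12551 - 207) + (-5 + 4*159)**2) = sqrt(-12758 + (-5 + 636)**2) = sqrt(-12758 + 631**2) = sqrt(-12758 + 398161) = sqrt(385403)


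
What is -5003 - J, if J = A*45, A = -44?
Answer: -3023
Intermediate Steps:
J = -1980 (J = -44*45 = -1980)
-5003 - J = -5003 - 1*(-1980) = -5003 + 1980 = -3023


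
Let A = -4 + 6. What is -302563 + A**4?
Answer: -302547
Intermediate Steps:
A = 2
-302563 + A**4 = -302563 + 2**4 = -302563 + 16 = -302547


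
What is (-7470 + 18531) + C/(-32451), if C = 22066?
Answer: 358918445/32451 ≈ 11060.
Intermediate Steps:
(-7470 + 18531) + C/(-32451) = (-7470 + 18531) + 22066/(-32451) = 11061 + 22066*(-1/32451) = 11061 - 22066/32451 = 358918445/32451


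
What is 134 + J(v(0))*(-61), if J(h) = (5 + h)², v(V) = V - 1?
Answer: -842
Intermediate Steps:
v(V) = -1 + V
134 + J(v(0))*(-61) = 134 + (5 + (-1 + 0))²*(-61) = 134 + (5 - 1)²*(-61) = 134 + 4²*(-61) = 134 + 16*(-61) = 134 - 976 = -842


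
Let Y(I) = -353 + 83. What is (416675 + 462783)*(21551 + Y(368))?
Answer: 18715745698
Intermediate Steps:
Y(I) = -270
(416675 + 462783)*(21551 + Y(368)) = (416675 + 462783)*(21551 - 270) = 879458*21281 = 18715745698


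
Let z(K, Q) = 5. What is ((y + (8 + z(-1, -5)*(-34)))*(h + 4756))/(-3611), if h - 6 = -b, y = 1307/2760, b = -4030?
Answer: 3120691/7935 ≈ 393.28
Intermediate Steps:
y = 1307/2760 (y = 1307*(1/2760) = 1307/2760 ≈ 0.47355)
h = 4036 (h = 6 - 1*(-4030) = 6 + 4030 = 4036)
((y + (8 + z(-1, -5)*(-34)))*(h + 4756))/(-3611) = ((1307/2760 + (8 + 5*(-34)))*(4036 + 4756))/(-3611) = ((1307/2760 + (8 - 170))*8792)*(-1/3611) = ((1307/2760 - 162)*8792)*(-1/3611) = -445813/2760*8792*(-1/3611) = -489948487/345*(-1/3611) = 3120691/7935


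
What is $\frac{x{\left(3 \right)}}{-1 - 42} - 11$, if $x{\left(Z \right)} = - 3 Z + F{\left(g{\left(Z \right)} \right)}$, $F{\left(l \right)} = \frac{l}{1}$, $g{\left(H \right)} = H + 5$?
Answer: $- \frac{472}{43} \approx -10.977$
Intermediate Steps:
$g{\left(H \right)} = 5 + H$
$F{\left(l \right)} = l$ ($F{\left(l \right)} = l 1 = l$)
$x{\left(Z \right)} = 5 - 2 Z$ ($x{\left(Z \right)} = - 3 Z + \left(5 + Z\right) = 5 - 2 Z$)
$\frac{x{\left(3 \right)}}{-1 - 42} - 11 = \frac{5 - 6}{-1 - 42} - 11 = \frac{5 - 6}{-43} - 11 = \left(- \frac{1}{43}\right) \left(-1\right) - 11 = \frac{1}{43} - 11 = - \frac{472}{43}$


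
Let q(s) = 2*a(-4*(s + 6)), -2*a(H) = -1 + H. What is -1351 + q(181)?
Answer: -602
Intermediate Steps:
a(H) = ½ - H/2 (a(H) = -(-1 + H)/2 = ½ - H/2)
q(s) = 25 + 4*s (q(s) = 2*(½ - (-2)*(s + 6)) = 2*(½ - (-2)*(6 + s)) = 2*(½ - (-24 - 4*s)/2) = 2*(½ + (12 + 2*s)) = 2*(25/2 + 2*s) = 25 + 4*s)
-1351 + q(181) = -1351 + (25 + 4*181) = -1351 + (25 + 724) = -1351 + 749 = -602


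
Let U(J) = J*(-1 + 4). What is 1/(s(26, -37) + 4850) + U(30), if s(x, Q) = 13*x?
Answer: 466921/5188 ≈ 90.000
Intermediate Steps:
U(J) = 3*J (U(J) = J*3 = 3*J)
1/(s(26, -37) + 4850) + U(30) = 1/(13*26 + 4850) + 3*30 = 1/(338 + 4850) + 90 = 1/5188 + 90 = 466921/5188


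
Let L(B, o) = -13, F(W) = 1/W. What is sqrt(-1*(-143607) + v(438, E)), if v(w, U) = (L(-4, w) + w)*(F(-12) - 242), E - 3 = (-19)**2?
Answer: sqrt(1465977)/6 ≈ 201.80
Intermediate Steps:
E = 364 (E = 3 + (-19)**2 = 3 + 361 = 364)
v(w, U) = 37765/12 - 2905*w/12 (v(w, U) = (-13 + w)*(1/(-12) - 242) = (-13 + w)*(-1/12 - 242) = (-13 + w)*(-2905/12) = 37765/12 - 2905*w/12)
sqrt(-1*(-143607) + v(438, E)) = sqrt(-1*(-143607) + (37765/12 - 2905/12*438)) = sqrt(143607 + (37765/12 - 212065/2)) = sqrt(143607 - 1234625/12) = sqrt(488659/12) = sqrt(1465977)/6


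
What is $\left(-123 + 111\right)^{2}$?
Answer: $144$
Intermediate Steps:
$\left(-123 + 111\right)^{2} = \left(-12\right)^{2} = 144$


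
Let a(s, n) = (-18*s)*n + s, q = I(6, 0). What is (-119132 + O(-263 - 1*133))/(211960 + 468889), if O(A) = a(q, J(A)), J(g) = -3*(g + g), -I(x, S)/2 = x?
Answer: 394072/680849 ≈ 0.57879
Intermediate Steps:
I(x, S) = -2*x
q = -12 (q = -2*6 = -12)
J(g) = -6*g
a(s, n) = s - 18*n*s (a(s, n) = -18*n*s + s = s - 18*n*s)
O(A) = -12 - 1296*A (O(A) = -12*(1 - (-108)*A) = -12*(1 + 108*A) = -12 - 1296*A)
(-119132 + O(-263 - 1*133))/(211960 + 468889) = (-119132 + (-12 - 1296*(-263 - 1*133)))/(211960 + 468889) = (-119132 + (-12 - 1296*(-263 - 133)))/680849 = (-119132 + (-12 - 1296*(-396)))*(1/680849) = (-119132 + (-12 + 513216))*(1/680849) = (-119132 + 513204)*(1/680849) = 394072*(1/680849) = 394072/680849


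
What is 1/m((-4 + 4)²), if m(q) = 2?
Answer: ½ ≈ 0.50000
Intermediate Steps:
1/m((-4 + 4)²) = 1/2 = ½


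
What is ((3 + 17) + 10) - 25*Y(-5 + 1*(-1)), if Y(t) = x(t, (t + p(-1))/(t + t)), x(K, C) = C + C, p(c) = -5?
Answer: -95/6 ≈ -15.833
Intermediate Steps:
x(K, C) = 2*C
Y(t) = (-5 + t)/t (Y(t) = 2*((t - 5)/(t + t)) = 2*((-5 + t)/((2*t))) = 2*((-5 + t)*(1/(2*t))) = 2*((-5 + t)/(2*t)) = (-5 + t)/t)
((3 + 17) + 10) - 25*Y(-5 + 1*(-1)) = ((3 + 17) + 10) - 25*(-5 + (-5 + 1*(-1)))/(-5 + 1*(-1)) = (20 + 10) - 25*(-5 + (-5 - 1))/(-5 - 1) = 30 - 25*(-5 - 6)/(-6) = 30 - (-25)*(-11)/6 = 30 - 25*11/6 = 30 - 275/6 = -95/6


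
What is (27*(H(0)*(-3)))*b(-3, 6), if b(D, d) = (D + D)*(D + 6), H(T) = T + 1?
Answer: 1458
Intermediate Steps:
H(T) = 1 + T
b(D, d) = 2*D*(6 + D) (b(D, d) = (2*D)*(6 + D) = 2*D*(6 + D))
(27*(H(0)*(-3)))*b(-3, 6) = (27*((1 + 0)*(-3)))*(2*(-3)*(6 - 3)) = (27*(1*(-3)))*(2*(-3)*3) = (27*(-3))*(-18) = -81*(-18) = 1458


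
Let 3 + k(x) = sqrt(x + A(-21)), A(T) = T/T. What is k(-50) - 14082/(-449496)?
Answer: -222401/74916 + 7*I ≈ -2.9687 + 7.0*I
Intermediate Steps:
A(T) = 1
k(x) = -3 + sqrt(1 + x) (k(x) = -3 + sqrt(x + 1) = -3 + sqrt(1 + x))
k(-50) - 14082/(-449496) = (-3 + sqrt(1 - 50)) - 14082/(-449496) = (-3 + sqrt(-49)) - 14082*(-1/449496) = (-3 + 7*I) + 2347/74916 = -222401/74916 + 7*I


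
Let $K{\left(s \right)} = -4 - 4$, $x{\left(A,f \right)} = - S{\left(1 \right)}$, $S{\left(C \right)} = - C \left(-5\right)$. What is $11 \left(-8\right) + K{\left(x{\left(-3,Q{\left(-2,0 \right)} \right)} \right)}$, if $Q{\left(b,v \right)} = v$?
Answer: $-96$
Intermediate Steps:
$S{\left(C \right)} = 5 C$ ($S{\left(C \right)} = - \left(-5\right) C = 5 C$)
$x{\left(A,f \right)} = -5$ ($x{\left(A,f \right)} = - 5 \cdot 1 = \left(-1\right) 5 = -5$)
$K{\left(s \right)} = -8$ ($K{\left(s \right)} = -4 - 4 = -8$)
$11 \left(-8\right) + K{\left(x{\left(-3,Q{\left(-2,0 \right)} \right)} \right)} = 11 \left(-8\right) - 8 = -88 - 8 = -96$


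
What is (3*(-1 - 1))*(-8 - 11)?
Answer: 114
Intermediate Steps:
(3*(-1 - 1))*(-8 - 11) = (3*(-2))*(-19) = -6*(-19) = 114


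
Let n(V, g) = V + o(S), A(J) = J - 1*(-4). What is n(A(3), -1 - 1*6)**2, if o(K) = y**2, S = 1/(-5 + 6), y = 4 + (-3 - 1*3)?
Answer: 121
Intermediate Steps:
A(J) = 4 + J (A(J) = J + 4 = 4 + J)
y = -2 (y = 4 + (-3 - 3) = 4 - 6 = -2)
S = 1 (S = 1/1 = 1)
o(K) = 4 (o(K) = (-2)**2 = 4)
n(V, g) = 4 + V (n(V, g) = V + 4 = 4 + V)
n(A(3), -1 - 1*6)**2 = (4 + (4 + 3))**2 = (4 + 7)**2 = 11**2 = 121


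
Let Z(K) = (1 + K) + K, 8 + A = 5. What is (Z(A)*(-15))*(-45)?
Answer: -3375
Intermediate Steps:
A = -3 (A = -8 + 5 = -3)
Z(K) = 1 + 2*K
(Z(A)*(-15))*(-45) = ((1 + 2*(-3))*(-15))*(-45) = ((1 - 6)*(-15))*(-45) = -5*(-15)*(-45) = 75*(-45) = -3375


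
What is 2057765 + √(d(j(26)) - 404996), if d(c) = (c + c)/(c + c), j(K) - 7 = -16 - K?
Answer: 2057765 + I*√404995 ≈ 2.0578e+6 + 636.39*I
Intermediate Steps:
j(K) = -9 - K (j(K) = 7 + (-16 - K) = -9 - K)
d(c) = 1 (d(c) = (2*c)/((2*c)) = (2*c)*(1/(2*c)) = 1)
2057765 + √(d(j(26)) - 404996) = 2057765 + √(1 - 404996) = 2057765 + √(-404995) = 2057765 + I*√404995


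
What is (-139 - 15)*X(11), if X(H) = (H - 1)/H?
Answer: -140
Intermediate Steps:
X(H) = (-1 + H)/H
(-139 - 15)*X(11) = (-139 - 15)*((-1 + 11)/11) = -14*10 = -154*10/11 = -140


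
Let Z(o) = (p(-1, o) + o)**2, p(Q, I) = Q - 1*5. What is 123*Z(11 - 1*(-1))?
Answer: 4428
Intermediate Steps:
p(Q, I) = -5 + Q (p(Q, I) = Q - 5 = -5 + Q)
Z(o) = (-6 + o)**2 (Z(o) = ((-5 - 1) + o)**2 = (-6 + o)**2)
123*Z(11 - 1*(-1)) = 123*(-6 + (11 - 1*(-1)))**2 = 123*(-6 + (11 + 1))**2 = 123*(-6 + 12)**2 = 123*6**2 = 123*36 = 4428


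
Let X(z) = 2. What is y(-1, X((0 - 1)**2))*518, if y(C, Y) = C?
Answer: -518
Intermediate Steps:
y(-1, X((0 - 1)**2))*518 = -1*518 = -518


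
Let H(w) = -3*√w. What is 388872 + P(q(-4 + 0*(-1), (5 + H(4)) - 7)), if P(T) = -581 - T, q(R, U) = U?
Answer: 388299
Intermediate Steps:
388872 + P(q(-4 + 0*(-1), (5 + H(4)) - 7)) = 388872 + (-581 - ((5 - 3*√4) - 7)) = 388872 + (-581 - ((5 - 3*2) - 7)) = 388872 + (-581 - ((5 - 6) - 7)) = 388872 + (-581 - (-1 - 7)) = 388872 + (-581 - 1*(-8)) = 388872 + (-581 + 8) = 388872 - 573 = 388299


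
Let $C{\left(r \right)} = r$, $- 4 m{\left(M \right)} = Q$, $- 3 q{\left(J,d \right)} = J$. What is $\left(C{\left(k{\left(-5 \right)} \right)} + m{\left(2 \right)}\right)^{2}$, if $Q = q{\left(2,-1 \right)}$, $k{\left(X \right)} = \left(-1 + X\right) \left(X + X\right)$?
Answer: $\frac{130321}{36} \approx 3620.0$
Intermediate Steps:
$q{\left(J,d \right)} = - \frac{J}{3}$
$k{\left(X \right)} = 2 X \left(-1 + X\right)$ ($k{\left(X \right)} = \left(-1 + X\right) 2 X = 2 X \left(-1 + X\right)$)
$Q = - \frac{2}{3}$ ($Q = \left(- \frac{1}{3}\right) 2 = - \frac{2}{3} \approx -0.66667$)
$m{\left(M \right)} = \frac{1}{6}$ ($m{\left(M \right)} = \left(- \frac{1}{4}\right) \left(- \frac{2}{3}\right) = \frac{1}{6}$)
$\left(C{\left(k{\left(-5 \right)} \right)} + m{\left(2 \right)}\right)^{2} = \left(2 \left(-5\right) \left(-1 - 5\right) + \frac{1}{6}\right)^{2} = \left(2 \left(-5\right) \left(-6\right) + \frac{1}{6}\right)^{2} = \left(60 + \frac{1}{6}\right)^{2} = \left(\frac{361}{6}\right)^{2} = \frac{130321}{36}$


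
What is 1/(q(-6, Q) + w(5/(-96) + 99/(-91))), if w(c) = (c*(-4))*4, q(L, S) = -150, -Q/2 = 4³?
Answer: -546/71941 ≈ -0.0075895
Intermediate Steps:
Q = -128 (Q = -2*4³ = -2*64 = -128)
w(c) = -16*c (w(c) = -4*c*4 = -16*c)
1/(q(-6, Q) + w(5/(-96) + 99/(-91))) = 1/(-150 - 16*(5/(-96) + 99/(-91))) = 1/(-150 - 16*(5*(-1/96) + 99*(-1/91))) = 1/(-150 - 16*(-5/96 - 99/91)) = 1/(-150 - 16*(-9959/8736)) = 1/(-150 + 9959/546) = 1/(-71941/546) = -546/71941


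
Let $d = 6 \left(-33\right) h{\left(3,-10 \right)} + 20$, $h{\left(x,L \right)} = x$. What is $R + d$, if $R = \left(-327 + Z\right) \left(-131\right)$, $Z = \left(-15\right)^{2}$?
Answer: $12788$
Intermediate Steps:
$Z = 225$
$R = 13362$ ($R = \left(-327 + 225\right) \left(-131\right) = \left(-102\right) \left(-131\right) = 13362$)
$d = -574$ ($d = 6 \left(-33\right) 3 + 20 = \left(-198\right) 3 + 20 = -594 + 20 = -574$)
$R + d = 13362 - 574 = 12788$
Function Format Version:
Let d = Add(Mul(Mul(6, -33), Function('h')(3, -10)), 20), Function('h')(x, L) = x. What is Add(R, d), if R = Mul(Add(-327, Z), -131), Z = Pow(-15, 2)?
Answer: 12788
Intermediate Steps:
Z = 225
R = 13362 (R = Mul(Add(-327, 225), -131) = Mul(-102, -131) = 13362)
d = -574 (d = Add(Mul(Mul(6, -33), 3), 20) = Add(Mul(-198, 3), 20) = Add(-594, 20) = -574)
Add(R, d) = Add(13362, -574) = 12788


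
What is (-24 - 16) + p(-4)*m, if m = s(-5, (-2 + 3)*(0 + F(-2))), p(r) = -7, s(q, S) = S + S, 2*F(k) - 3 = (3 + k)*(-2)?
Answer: -47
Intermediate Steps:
F(k) = -3/2 - k (F(k) = 3/2 + ((3 + k)*(-2))/2 = 3/2 + (-6 - 2*k)/2 = 3/2 + (-3 - k) = -3/2 - k)
s(q, S) = 2*S
m = 1 (m = 2*((-2 + 3)*(0 + (-3/2 - 1*(-2)))) = 2*(1*(0 + (-3/2 + 2))) = 2*(1*(0 + 1/2)) = 2*(1*(1/2)) = 2*(1/2) = 1)
(-24 - 16) + p(-4)*m = (-24 - 16) - 7*1 = -40 - 7 = -47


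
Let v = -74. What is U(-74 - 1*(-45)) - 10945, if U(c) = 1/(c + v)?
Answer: -1127336/103 ≈ -10945.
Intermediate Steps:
U(c) = 1/(-74 + c) (U(c) = 1/(c - 74) = 1/(-74 + c))
U(-74 - 1*(-45)) - 10945 = 1/(-74 + (-74 - 1*(-45))) - 10945 = 1/(-74 + (-74 + 45)) - 10945 = 1/(-74 - 29) - 10945 = 1/(-103) - 10945 = -1/103 - 10945 = -1127336/103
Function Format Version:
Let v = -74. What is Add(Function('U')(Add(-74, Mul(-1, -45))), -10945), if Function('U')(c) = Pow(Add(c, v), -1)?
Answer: Rational(-1127336, 103) ≈ -10945.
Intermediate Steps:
Function('U')(c) = Pow(Add(-74, c), -1) (Function('U')(c) = Pow(Add(c, -74), -1) = Pow(Add(-74, c), -1))
Add(Function('U')(Add(-74, Mul(-1, -45))), -10945) = Add(Pow(Add(-74, Add(-74, Mul(-1, -45))), -1), -10945) = Add(Pow(Add(-74, Add(-74, 45)), -1), -10945) = Add(Pow(Add(-74, -29), -1), -10945) = Add(Pow(-103, -1), -10945) = Add(Rational(-1, 103), -10945) = Rational(-1127336, 103)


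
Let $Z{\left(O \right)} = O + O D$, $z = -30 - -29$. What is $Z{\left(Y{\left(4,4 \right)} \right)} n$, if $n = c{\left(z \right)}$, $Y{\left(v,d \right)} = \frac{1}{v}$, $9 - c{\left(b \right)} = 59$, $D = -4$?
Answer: $\frac{75}{2} \approx 37.5$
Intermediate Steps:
$z = -1$ ($z = -30 + 29 = -1$)
$c{\left(b \right)} = -50$ ($c{\left(b \right)} = 9 - 59 = -50$)
$n = -50$
$Z{\left(O \right)} = - 3 O$ ($Z{\left(O \right)} = O + O \left(-4\right) = O - 4 O = - 3 O$)
$Z{\left(Y{\left(4,4 \right)} \right)} n = - \frac{3}{4} \left(-50\right) = \left(-3\right) \frac{1}{4} \left(-50\right) = \left(- \frac{3}{4}\right) \left(-50\right) = \frac{75}{2}$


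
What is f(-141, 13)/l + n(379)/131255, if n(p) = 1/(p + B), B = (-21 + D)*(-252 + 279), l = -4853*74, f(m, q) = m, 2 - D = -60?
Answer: 6875423563/17511231337865 ≈ 0.00039263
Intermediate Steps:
D = 62 (D = 2 - 1*(-60) = 2 + 60 = 62)
l = -359122
B = 1107 (B = (-21 + 62)*(-252 + 279) = 41*27 = 1107)
n(p) = 1/(1107 + p) (n(p) = 1/(p + 1107) = 1/(1107 + p))
f(-141, 13)/l + n(379)/131255 = -141/(-359122) + 1/((1107 + 379)*131255) = -141*(-1/359122) + (1/131255)/1486 = 141/359122 + (1/1486)*(1/131255) = 141/359122 + 1/195044930 = 6875423563/17511231337865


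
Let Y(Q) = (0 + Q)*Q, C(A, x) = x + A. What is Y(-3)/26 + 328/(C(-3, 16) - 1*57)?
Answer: -2033/286 ≈ -7.1084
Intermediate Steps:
C(A, x) = A + x
Y(Q) = Q² (Y(Q) = Q*Q = Q²)
Y(-3)/26 + 328/(C(-3, 16) - 1*57) = (-3)²/26 + 328/((-3 + 16) - 1*57) = 9*(1/26) + 328/(13 - 57) = 9/26 + 328/(-44) = 9/26 + 328*(-1/44) = 9/26 - 82/11 = -2033/286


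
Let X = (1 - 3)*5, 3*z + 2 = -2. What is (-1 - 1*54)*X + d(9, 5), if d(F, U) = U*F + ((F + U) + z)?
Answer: 1823/3 ≈ 607.67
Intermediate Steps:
z = -4/3 (z = -2/3 + (1/3)*(-2) = -2/3 - 2/3 = -4/3 ≈ -1.3333)
X = -10 (X = -2*5 = -10)
d(F, U) = -4/3 + F + U + F*U (d(F, U) = U*F + ((F + U) - 4/3) = F*U + (-4/3 + F + U) = -4/3 + F + U + F*U)
(-1 - 1*54)*X + d(9, 5) = (-1 - 1*54)*(-10) + (-4/3 + 9 + 5 + 9*5) = (-1 - 54)*(-10) + (-4/3 + 9 + 5 + 45) = -55*(-10) + 173/3 = 550 + 173/3 = 1823/3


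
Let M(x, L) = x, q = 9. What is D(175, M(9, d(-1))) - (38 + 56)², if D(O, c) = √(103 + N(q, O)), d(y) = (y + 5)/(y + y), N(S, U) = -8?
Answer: -8836 + √95 ≈ -8826.3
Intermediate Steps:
d(y) = (5 + y)/(2*y) (d(y) = (5 + y)/((2*y)) = (5 + y)*(1/(2*y)) = (5 + y)/(2*y))
D(O, c) = √95 (D(O, c) = √(103 - 8) = √95)
D(175, M(9, d(-1))) - (38 + 56)² = √95 - (38 + 56)² = √95 - 1*94² = √95 - 1*8836 = √95 - 8836 = -8836 + √95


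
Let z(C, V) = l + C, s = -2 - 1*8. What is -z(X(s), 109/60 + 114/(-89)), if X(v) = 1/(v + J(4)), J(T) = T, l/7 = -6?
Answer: 253/6 ≈ 42.167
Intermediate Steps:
l = -42 (l = 7*(-6) = -42)
s = -10 (s = -2 - 8 = -10)
X(v) = 1/(4 + v) (X(v) = 1/(v + 4) = 1/(4 + v))
z(C, V) = -42 + C
-z(X(s), 109/60 + 114/(-89)) = -(-42 + 1/(4 - 10)) = -(-42 + 1/(-6)) = -(-42 - ⅙) = -1*(-253/6) = 253/6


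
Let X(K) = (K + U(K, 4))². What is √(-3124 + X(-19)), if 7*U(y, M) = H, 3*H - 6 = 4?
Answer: I*√1226363/21 ≈ 52.734*I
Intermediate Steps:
H = 10/3 (H = 2 + (⅓)*4 = 2 + 4/3 = 10/3 ≈ 3.3333)
U(y, M) = 10/21 (U(y, M) = (⅐)*(10/3) = 10/21)
X(K) = (10/21 + K)² (X(K) = (K + 10/21)² = (10/21 + K)²)
√(-3124 + X(-19)) = √(-3124 + (10 + 21*(-19))²/441) = √(-3124 + (10 - 399)²/441) = √(-3124 + (1/441)*(-389)²) = √(-3124 + (1/441)*151321) = √(-3124 + 151321/441) = √(-1226363/441) = I*√1226363/21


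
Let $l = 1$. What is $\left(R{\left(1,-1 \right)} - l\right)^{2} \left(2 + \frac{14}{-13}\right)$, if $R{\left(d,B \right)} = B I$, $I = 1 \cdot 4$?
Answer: $\frac{300}{13} \approx 23.077$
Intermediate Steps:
$I = 4$
$R{\left(d,B \right)} = 4 B$ ($R{\left(d,B \right)} = B 4 = 4 B$)
$\left(R{\left(1,-1 \right)} - l\right)^{2} \left(2 + \frac{14}{-13}\right) = \left(4 \left(-1\right) - 1\right)^{2} \left(2 + \frac{14}{-13}\right) = \left(-4 - 1\right)^{2} \left(2 + 14 \left(- \frac{1}{13}\right)\right) = \left(-5\right)^{2} \left(2 - \frac{14}{13}\right) = 25 \cdot \frac{12}{13} = \frac{300}{13}$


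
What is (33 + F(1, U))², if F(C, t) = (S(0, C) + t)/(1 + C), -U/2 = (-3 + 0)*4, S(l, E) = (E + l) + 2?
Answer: 8649/4 ≈ 2162.3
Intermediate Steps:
S(l, E) = 2 + E + l
U = 24 (U = -2*(-3 + 0)*4 = -(-6)*4 = -2*(-12) = 24)
F(C, t) = (2 + C + t)/(1 + C) (F(C, t) = ((2 + C + 0) + t)/(1 + C) = ((2 + C) + t)/(1 + C) = (2 + C + t)/(1 + C))
(33 + F(1, U))² = (33 + (2 + 1 + 24)/(1 + 1))² = (33 + 27/2)² = (93/2)² = 8649/4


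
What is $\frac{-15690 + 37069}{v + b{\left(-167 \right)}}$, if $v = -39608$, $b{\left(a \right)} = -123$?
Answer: $- \frac{21379}{39731} \approx -0.53809$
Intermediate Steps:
$\frac{-15690 + 37069}{v + b{\left(-167 \right)}} = \frac{-15690 + 37069}{-39608 - 123} = \frac{21379}{-39731} = 21379 \left(- \frac{1}{39731}\right) = - \frac{21379}{39731}$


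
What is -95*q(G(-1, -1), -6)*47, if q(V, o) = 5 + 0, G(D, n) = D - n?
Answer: -22325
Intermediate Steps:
q(V, o) = 5
-95*q(G(-1, -1), -6)*47 = -95*5*47 = -475*47 = -22325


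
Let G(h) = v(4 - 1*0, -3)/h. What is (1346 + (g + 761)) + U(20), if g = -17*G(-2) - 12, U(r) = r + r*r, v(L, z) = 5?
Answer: 5115/2 ≈ 2557.5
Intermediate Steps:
G(h) = 5/h
U(r) = r + r²
g = 61/2 (g = -85/(-2) - 12 = -85*(-1)/2 - 12 = -17*(-5/2) - 12 = 85/2 - 12 = 61/2 ≈ 30.500)
(1346 + (g + 761)) + U(20) = (1346 + (61/2 + 761)) + 20*(1 + 20) = (1346 + 1583/2) + 20*21 = 4275/2 + 420 = 5115/2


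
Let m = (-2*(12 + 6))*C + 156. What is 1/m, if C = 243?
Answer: -1/8592 ≈ -0.00011639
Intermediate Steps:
m = -8592 (m = -2*(12 + 6)*243 + 156 = -2*18*243 + 156 = -36*243 + 156 = -8748 + 156 = -8592)
1/m = 1/(-8592) = -1/8592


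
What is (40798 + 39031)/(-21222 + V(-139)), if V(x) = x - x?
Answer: -79829/21222 ≈ -3.7616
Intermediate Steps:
V(x) = 0
(40798 + 39031)/(-21222 + V(-139)) = (40798 + 39031)/(-21222 + 0) = 79829/(-21222) = 79829*(-1/21222) = -79829/21222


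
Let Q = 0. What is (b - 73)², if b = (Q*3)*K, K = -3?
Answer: 5329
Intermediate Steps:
b = 0 (b = (0*3)*(-3) = 0*(-3) = 0)
(b - 73)² = (0 - 73)² = (-73)² = 5329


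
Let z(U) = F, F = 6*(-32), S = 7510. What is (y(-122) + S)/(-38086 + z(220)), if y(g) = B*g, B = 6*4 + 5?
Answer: -1986/19139 ≈ -0.10377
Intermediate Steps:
B = 29 (B = 24 + 5 = 29)
F = -192
y(g) = 29*g
z(U) = -192
(y(-122) + S)/(-38086 + z(220)) = (29*(-122) + 7510)/(-38086 - 192) = (-3538 + 7510)/(-38278) = 3972*(-1/38278) = -1986/19139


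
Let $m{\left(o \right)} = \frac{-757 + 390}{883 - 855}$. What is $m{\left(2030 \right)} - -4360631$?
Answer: $\frac{122097301}{28} \approx 4.3606 \cdot 10^{6}$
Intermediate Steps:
$m{\left(o \right)} = - \frac{367}{28}$
$m{\left(2030 \right)} - -4360631 = - \frac{367}{28} - -4360631 = - \frac{367}{28} + 4360631 = \frac{122097301}{28}$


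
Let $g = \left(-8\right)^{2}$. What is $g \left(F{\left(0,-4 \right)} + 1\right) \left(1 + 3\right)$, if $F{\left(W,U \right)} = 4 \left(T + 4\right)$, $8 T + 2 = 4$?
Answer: $4608$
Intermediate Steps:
$T = \frac{1}{4}$ ($T = - \frac{1}{4} + \frac{1}{8} \cdot 4 = - \frac{1}{4} + \frac{1}{2} = \frac{1}{4} \approx 0.25$)
$F{\left(W,U \right)} = 17$ ($F{\left(W,U \right)} = 4 \left(\frac{1}{4} + 4\right) = 4 \cdot \frac{17}{4} = 17$)
$g = 64$
$g \left(F{\left(0,-4 \right)} + 1\right) \left(1 + 3\right) = 64 \left(17 + 1\right) \left(1 + 3\right) = 64 \cdot 18 \cdot 4 = 64 \cdot 72 = 4608$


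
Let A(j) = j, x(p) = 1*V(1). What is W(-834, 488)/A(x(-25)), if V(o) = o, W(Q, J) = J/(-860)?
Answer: -122/215 ≈ -0.56744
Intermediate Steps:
W(Q, J) = -J/860 (W(Q, J) = J*(-1/860) = -J/860)
x(p) = 1 (x(p) = 1*1 = 1)
W(-834, 488)/A(x(-25)) = -1/860*488/1 = -122/215*1 = -122/215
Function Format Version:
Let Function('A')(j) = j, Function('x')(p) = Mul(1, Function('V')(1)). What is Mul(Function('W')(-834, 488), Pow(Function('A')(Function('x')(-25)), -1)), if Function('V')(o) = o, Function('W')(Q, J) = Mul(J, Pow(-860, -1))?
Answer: Rational(-122, 215) ≈ -0.56744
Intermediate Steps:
Function('W')(Q, J) = Mul(Rational(-1, 860), J) (Function('W')(Q, J) = Mul(J, Rational(-1, 860)) = Mul(Rational(-1, 860), J))
Function('x')(p) = 1 (Function('x')(p) = Mul(1, 1) = 1)
Mul(Function('W')(-834, 488), Pow(Function('A')(Function('x')(-25)), -1)) = Mul(Mul(Rational(-1, 860), 488), Pow(1, -1)) = Mul(Rational(-122, 215), 1) = Rational(-122, 215)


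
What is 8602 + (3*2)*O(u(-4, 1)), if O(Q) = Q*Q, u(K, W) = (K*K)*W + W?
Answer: 10336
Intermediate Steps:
u(K, W) = W + W*K² (u(K, W) = K²*W + W = W*K² + W = W + W*K²)
O(Q) = Q²
8602 + (3*2)*O(u(-4, 1)) = 8602 + (3*2)*(1*(1 + (-4)²))² = 8602 + 6*(1*(1 + 16))² = 8602 + 6*(1*17)² = 8602 + 6*17² = 8602 + 6*289 = 8602 + 1734 = 10336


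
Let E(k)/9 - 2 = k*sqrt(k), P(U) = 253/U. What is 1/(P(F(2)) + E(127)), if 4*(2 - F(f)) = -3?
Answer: -110/165906923 + 1143*sqrt(127)/165906923 ≈ 7.6977e-5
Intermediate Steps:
F(f) = 11/4 (F(f) = 2 - 1/4*(-3) = 2 + 3/4 = 11/4)
E(k) = 18 + 9*k**(3/2) (E(k) = 18 + 9*(k*sqrt(k)) = 18 + 9*k**(3/2))
1/(P(F(2)) + E(127)) = 1/(253/(11/4) + (18 + 9*127**(3/2))) = 1/(253*(4/11) + (18 + 9*(127*sqrt(127)))) = 1/(92 + (18 + 1143*sqrt(127))) = 1/(110 + 1143*sqrt(127))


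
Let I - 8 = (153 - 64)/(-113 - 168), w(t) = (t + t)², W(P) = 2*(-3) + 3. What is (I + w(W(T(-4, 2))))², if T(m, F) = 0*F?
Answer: 150675625/78961 ≈ 1908.2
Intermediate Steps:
T(m, F) = 0
W(P) = -3 (W(P) = -6 + 3 = -3)
w(t) = 4*t² (w(t) = (2*t)² = 4*t²)
I = 2159/281 (I = 8 + (153 - 64)/(-113 - 168) = 8 + 89/(-281) = 8 + 89*(-1/281) = 8 - 89/281 = 2159/281 ≈ 7.6833)
(I + w(W(T(-4, 2))))² = (2159/281 + 4*(-3)²)² = (2159/281 + 4*9)² = (2159/281 + 36)² = (12275/281)² = 150675625/78961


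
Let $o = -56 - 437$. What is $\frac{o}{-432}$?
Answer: $\frac{493}{432} \approx 1.1412$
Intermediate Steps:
$o = -493$
$\frac{o}{-432} = - \frac{493}{-432} = \left(-493\right) \left(- \frac{1}{432}\right) = \frac{493}{432}$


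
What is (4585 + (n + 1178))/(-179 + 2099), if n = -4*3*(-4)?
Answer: 1937/640 ≈ 3.0266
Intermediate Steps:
n = 48 (n = -12*(-4) = 48)
(4585 + (n + 1178))/(-179 + 2099) = (4585 + (48 + 1178))/(-179 + 2099) = (4585 + 1226)/1920 = 5811*(1/1920) = 1937/640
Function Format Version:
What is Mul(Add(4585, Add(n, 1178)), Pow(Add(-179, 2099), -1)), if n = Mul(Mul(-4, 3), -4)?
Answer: Rational(1937, 640) ≈ 3.0266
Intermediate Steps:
n = 48 (n = Mul(-12, -4) = 48)
Mul(Add(4585, Add(n, 1178)), Pow(Add(-179, 2099), -1)) = Mul(Add(4585, Add(48, 1178)), Pow(Add(-179, 2099), -1)) = Mul(Add(4585, 1226), Pow(1920, -1)) = Mul(5811, Rational(1, 1920)) = Rational(1937, 640)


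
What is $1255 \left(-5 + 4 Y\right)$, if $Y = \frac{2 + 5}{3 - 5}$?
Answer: $-23845$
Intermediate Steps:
$Y = - \frac{7}{2}$ ($Y = \frac{7}{-2} = 7 \left(- \frac{1}{2}\right) = - \frac{7}{2} \approx -3.5$)
$1255 \left(-5 + 4 Y\right) = 1255 \left(-5 + 4 \left(- \frac{7}{2}\right)\right) = 1255 \left(-5 - 14\right) = 1255 \left(-19\right) = -23845$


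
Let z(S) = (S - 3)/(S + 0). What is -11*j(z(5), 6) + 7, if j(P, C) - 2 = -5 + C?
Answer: -26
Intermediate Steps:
z(S) = (-3 + S)/S
j(P, C) = -3 + C (j(P, C) = 2 + (-5 + C) = -3 + C)
-11*j(z(5), 6) + 7 = -11*(-3 + 6) + 7 = -11*3 + 7 = -33 + 7 = -26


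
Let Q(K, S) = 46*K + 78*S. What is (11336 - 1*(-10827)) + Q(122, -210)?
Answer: 11395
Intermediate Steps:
(11336 - 1*(-10827)) + Q(122, -210) = (11336 - 1*(-10827)) + (46*122 + 78*(-210)) = (11336 + 10827) + (5612 - 16380) = 22163 - 10768 = 11395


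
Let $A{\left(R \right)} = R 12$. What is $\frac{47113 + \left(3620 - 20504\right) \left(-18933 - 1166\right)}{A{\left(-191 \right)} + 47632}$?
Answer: $\frac{339398629}{45340} \approx 7485.6$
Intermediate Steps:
$A{\left(R \right)} = 12 R$
$\frac{47113 + \left(3620 - 20504\right) \left(-18933 - 1166\right)}{A{\left(-191 \right)} + 47632} = \frac{47113 + \left(3620 - 20504\right) \left(-18933 - 1166\right)}{12 \left(-191\right) + 47632} = \frac{47113 - -339351516}{-2292 + 47632} = \frac{47113 + 339351516}{45340} = 339398629 \cdot \frac{1}{45340} = \frac{339398629}{45340}$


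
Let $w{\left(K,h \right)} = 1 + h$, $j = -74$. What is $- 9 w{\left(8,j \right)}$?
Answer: $657$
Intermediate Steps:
$- 9 w{\left(8,j \right)} = - 9 \left(1 - 74\right) = \left(-9\right) \left(-73\right) = 657$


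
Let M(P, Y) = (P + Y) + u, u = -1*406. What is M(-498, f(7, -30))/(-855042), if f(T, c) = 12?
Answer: 446/427521 ≈ 0.0010432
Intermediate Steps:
u = -406
M(P, Y) = -406 + P + Y (M(P, Y) = (P + Y) - 406 = -406 + P + Y)
M(-498, f(7, -30))/(-855042) = (-406 - 498 + 12)/(-855042) = -892*(-1/855042) = 446/427521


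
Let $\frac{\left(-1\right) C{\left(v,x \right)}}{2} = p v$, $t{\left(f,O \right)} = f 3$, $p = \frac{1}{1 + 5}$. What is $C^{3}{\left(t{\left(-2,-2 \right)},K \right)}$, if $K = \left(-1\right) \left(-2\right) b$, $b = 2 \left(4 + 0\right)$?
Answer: $8$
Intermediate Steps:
$b = 8$ ($b = 2 \cdot 4 = 8$)
$K = 16$ ($K = \left(-1\right) \left(-2\right) 8 = 2 \cdot 8 = 16$)
$p = \frac{1}{6} \approx 0.16667$
$t{\left(f,O \right)} = 3 f$
$C{\left(v,x \right)} = - \frac{v}{3}$ ($C{\left(v,x \right)} = - 2 \frac{v}{6} = - \frac{v}{3}$)
$C^{3}{\left(t{\left(-2,-2 \right)},K \right)} = \left(- \frac{3 \left(-2\right)}{3}\right)^{3} = \left(\left(- \frac{1}{3}\right) \left(-6\right)\right)^{3} = 2^{3} = 8$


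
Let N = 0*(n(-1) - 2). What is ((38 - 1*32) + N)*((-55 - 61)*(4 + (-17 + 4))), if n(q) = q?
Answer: 6264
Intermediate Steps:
N = 0 (N = 0*(-1 - 2) = 0*(-3) = 0)
((38 - 1*32) + N)*((-55 - 61)*(4 + (-17 + 4))) = ((38 - 1*32) + 0)*((-55 - 61)*(4 + (-17 + 4))) = ((38 - 32) + 0)*(-116*(4 - 13)) = (6 + 0)*(-116*(-9)) = 6*1044 = 6264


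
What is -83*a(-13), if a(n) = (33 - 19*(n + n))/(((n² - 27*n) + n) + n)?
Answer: -43741/494 ≈ -88.545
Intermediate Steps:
a(n) = (33 - 38*n)/(n² - 25*n) (a(n) = (33 - 38*n)/((n² - 26*n) + n) = (33 - 38*n)/(n² - 25*n))
-83*a(-13) = -83*(33 - 38*(-13))/((-13)*(-25 - 13)) = -(-83)*(33 + 494)/(13*(-38)) = -(-83)*(-1)*527/(13*38) = -83*527/494 = -43741/494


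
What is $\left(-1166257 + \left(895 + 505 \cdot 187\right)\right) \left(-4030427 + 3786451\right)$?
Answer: $261280485752$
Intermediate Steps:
$\left(-1166257 + \left(895 + 505 \cdot 187\right)\right) \left(-4030427 + 3786451\right) = \left(-1166257 + \left(895 + 94435\right)\right) \left(-243976\right) = \left(-1166257 + 95330\right) \left(-243976\right) = \left(-1070927\right) \left(-243976\right) = 261280485752$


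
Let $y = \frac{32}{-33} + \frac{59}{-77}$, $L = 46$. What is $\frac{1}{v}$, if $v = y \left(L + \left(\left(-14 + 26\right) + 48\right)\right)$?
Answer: $- \frac{231}{42506} \approx -0.0054345$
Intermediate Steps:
$y = - \frac{401}{231}$ ($y = 32 \left(- \frac{1}{33}\right) + 59 \left(- \frac{1}{77}\right) = - \frac{32}{33} - \frac{59}{77} = - \frac{401}{231} \approx -1.7359$)
$v = - \frac{42506}{231}$ ($v = - \frac{401 \left(46 + \left(\left(-14 + 26\right) + 48\right)\right)}{231} = - \frac{401 \left(46 + \left(12 + 48\right)\right)}{231} = - \frac{401 \left(46 + 60\right)}{231} = \left(- \frac{401}{231}\right) 106 = - \frac{42506}{231} \approx -184.01$)
$\frac{1}{v} = \frac{1}{- \frac{42506}{231}} = - \frac{231}{42506}$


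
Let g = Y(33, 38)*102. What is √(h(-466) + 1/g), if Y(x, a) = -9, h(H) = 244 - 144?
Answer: √9363498/306 ≈ 9.9999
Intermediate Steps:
h(H) = 100
g = -918 (g = -9*102 = -918)
√(h(-466) + 1/g) = √(100 + 1/(-918)) = √(100 - 1/918) = √(91799/918) = √9363498/306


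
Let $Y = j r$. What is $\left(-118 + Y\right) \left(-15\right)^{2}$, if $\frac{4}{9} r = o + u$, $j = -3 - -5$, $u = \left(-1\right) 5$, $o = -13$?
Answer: $-44775$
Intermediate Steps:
$u = -5$
$j = 2$ ($j = -3 + 5 = 2$)
$r = - \frac{81}{2}$ ($r = \frac{9 \left(-13 - 5\right)}{4} = \frac{9}{4} \left(-18\right) = - \frac{81}{2} \approx -40.5$)
$Y = -81$ ($Y = 2 \left(- \frac{81}{2}\right) = -81$)
$\left(-118 + Y\right) \left(-15\right)^{2} = \left(-118 - 81\right) \left(-15\right)^{2} = \left(-199\right) 225 = -44775$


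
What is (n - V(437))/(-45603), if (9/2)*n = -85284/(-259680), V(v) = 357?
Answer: 11585851/1480273380 ≈ 0.0078268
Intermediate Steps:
n = 2369/32460 (n = 2*(-85284/(-259680))/9 = 2*(-85284*(-1/259680))/9 = (2/9)*(7107/21640) = 2369/32460 ≈ 0.072982)
(n - V(437))/(-45603) = (2369/32460 - 1*357)/(-45603) = (2369/32460 - 357)*(-1/45603) = -11585851/32460*(-1/45603) = 11585851/1480273380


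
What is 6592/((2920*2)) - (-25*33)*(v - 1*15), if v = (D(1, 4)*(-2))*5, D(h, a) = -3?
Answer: 4517287/365 ≈ 12376.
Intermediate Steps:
v = 30 (v = -3*(-2)*5 = 6*5 = 30)
6592/((2920*2)) - (-25*33)*(v - 1*15) = 6592/((2920*2)) - (-25*33)*(30 - 1*15) = 6592/5840 - (-825)*(30 - 15) = 6592*(1/5840) - (-825)*15 = 412/365 - 1*(-12375) = 412/365 + 12375 = 4517287/365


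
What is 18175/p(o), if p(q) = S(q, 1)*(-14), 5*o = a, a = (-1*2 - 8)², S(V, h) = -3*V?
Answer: 3635/168 ≈ 21.637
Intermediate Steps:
a = 100 (a = (-2 - 8)² = (-10)² = 100)
o = 20 (o = (⅕)*100 = 20)
p(q) = 42*q (p(q) = -3*q*(-14) = 42*q)
18175/p(o) = 18175/((42*20)) = 18175/840 = 18175*(1/840) = 3635/168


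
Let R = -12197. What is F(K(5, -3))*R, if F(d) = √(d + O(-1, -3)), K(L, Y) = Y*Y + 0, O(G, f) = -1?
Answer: -24394*√2 ≈ -34498.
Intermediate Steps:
K(L, Y) = Y² (K(L, Y) = Y² + 0 = Y²)
F(d) = √(-1 + d) (F(d) = √(d - 1) = √(-1 + d))
F(K(5, -3))*R = √(-1 + (-3)²)*(-12197) = √(-1 + 9)*(-12197) = √8*(-12197) = (2*√2)*(-12197) = -24394*√2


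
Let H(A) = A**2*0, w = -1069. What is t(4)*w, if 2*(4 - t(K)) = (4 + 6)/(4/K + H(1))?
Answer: 1069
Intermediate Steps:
H(A) = 0
t(K) = 4 - 5*K/4 (t(K) = 4 - (4 + 6)/(2*(4/K + 0)) = 4 - 5/(4/K) = 4 - 5*K/4)
t(4)*w = (4 - 5/4*4)*(-1069) = (4 - 5)*(-1069) = -1*(-1069) = 1069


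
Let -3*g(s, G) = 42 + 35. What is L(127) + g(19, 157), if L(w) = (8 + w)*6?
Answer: 2353/3 ≈ 784.33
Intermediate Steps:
g(s, G) = -77/3 (g(s, G) = -(42 + 35)/3 = -⅓*77 = -77/3)
L(w) = 48 + 6*w
L(127) + g(19, 157) = (48 + 6*127) - 77/3 = (48 + 762) - 77/3 = 810 - 77/3 = 2353/3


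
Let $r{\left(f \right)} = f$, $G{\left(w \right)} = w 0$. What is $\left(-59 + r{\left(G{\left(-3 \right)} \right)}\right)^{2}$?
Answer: $3481$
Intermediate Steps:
$G{\left(w \right)} = 0$
$\left(-59 + r{\left(G{\left(-3 \right)} \right)}\right)^{2} = \left(-59 + 0\right)^{2} = \left(-59\right)^{2} = 3481$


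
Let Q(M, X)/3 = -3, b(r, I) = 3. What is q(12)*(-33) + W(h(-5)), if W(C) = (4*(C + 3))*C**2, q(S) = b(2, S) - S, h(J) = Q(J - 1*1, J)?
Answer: -1647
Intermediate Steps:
Q(M, X) = -9 (Q(M, X) = 3*(-3) = -9)
h(J) = -9
q(S) = 3 - S
W(C) = C**2*(12 + 4*C) (W(C) = (4*(3 + C))*C**2 = (12 + 4*C)*C**2 = C**2*(12 + 4*C))
q(12)*(-33) + W(h(-5)) = (3 - 1*12)*(-33) + 4*(-9)**2*(3 - 9) = (3 - 12)*(-33) + 4*81*(-6) = -9*(-33) - 1944 = 297 - 1944 = -1647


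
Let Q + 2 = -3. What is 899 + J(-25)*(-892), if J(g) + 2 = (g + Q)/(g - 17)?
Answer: 14321/7 ≈ 2045.9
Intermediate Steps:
Q = -5 (Q = -2 - 3 = -5)
J(g) = -2 + (-5 + g)/(-17 + g) (J(g) = -2 + (g - 5)/(g - 17) = -2 + (-5 + g)/(-17 + g))
899 + J(-25)*(-892) = 899 + ((29 - 1*(-25))/(-17 - 25))*(-892) = 899 + ((29 + 25)/(-42))*(-892) = 899 - 1/42*54*(-892) = 899 - 9/7*(-892) = 899 + 8028/7 = 14321/7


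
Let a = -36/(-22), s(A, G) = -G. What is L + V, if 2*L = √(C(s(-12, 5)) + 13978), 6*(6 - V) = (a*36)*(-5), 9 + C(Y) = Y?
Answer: 606/11 + √3491 ≈ 114.18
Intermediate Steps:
a = 18/11 (a = -36*(-1/22) = 18/11 ≈ 1.6364)
C(Y) = -9 + Y
V = 606/11 (V = 6 - (18/11)*36*(-5)/6 = 6 - 108*(-5)/11 = 6 - ⅙*(-3240/11) = 6 + 540/11 = 606/11 ≈ 55.091)
L = √3491 (L = √((-9 - 1*5) + 13978)/2 = √((-9 - 5) + 13978)/2 = √(-14 + 13978)/2 = √13964/2 = (2*√3491)/2 = √3491 ≈ 59.085)
L + V = √3491 + 606/11 = 606/11 + √3491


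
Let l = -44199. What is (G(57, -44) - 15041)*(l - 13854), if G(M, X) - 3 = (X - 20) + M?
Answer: 873407385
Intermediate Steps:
G(M, X) = -17 + M + X (G(M, X) = 3 + ((X - 20) + M) = 3 + ((-20 + X) + M) = 3 + (-20 + M + X) = -17 + M + X)
(G(57, -44) - 15041)*(l - 13854) = ((-17 + 57 - 44) - 15041)*(-44199 - 13854) = (-4 - 15041)*(-58053) = -15045*(-58053) = 873407385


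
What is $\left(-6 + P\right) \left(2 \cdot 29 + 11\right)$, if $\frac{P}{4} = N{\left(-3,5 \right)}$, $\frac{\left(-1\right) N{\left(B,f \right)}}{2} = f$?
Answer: $-3174$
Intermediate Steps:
$N{\left(B,f \right)} = - 2 f$
$P = -40$ ($P = 4 \left(\left(-2\right) 5\right) = 4 \left(-10\right) = -40$)
$\left(-6 + P\right) \left(2 \cdot 29 + 11\right) = \left(-6 - 40\right) \left(2 \cdot 29 + 11\right) = - 46 \left(58 + 11\right) = \left(-46\right) 69 = -3174$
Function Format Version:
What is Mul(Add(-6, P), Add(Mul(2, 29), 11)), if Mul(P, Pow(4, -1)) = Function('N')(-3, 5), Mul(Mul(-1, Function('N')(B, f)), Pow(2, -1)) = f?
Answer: -3174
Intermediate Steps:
Function('N')(B, f) = Mul(-2, f)
P = -40 (P = Mul(4, Mul(-2, 5)) = Mul(4, -10) = -40)
Mul(Add(-6, P), Add(Mul(2, 29), 11)) = Mul(Add(-6, -40), Add(Mul(2, 29), 11)) = Mul(-46, Add(58, 11)) = Mul(-46, 69) = -3174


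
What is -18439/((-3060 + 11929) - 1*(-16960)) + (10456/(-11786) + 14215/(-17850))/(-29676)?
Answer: -11510995149692429/16125664202366040 ≈ -0.71383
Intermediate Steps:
-18439/((-3060 + 11929) - 1*(-16960)) + (10456/(-11786) + 14215/(-17850))/(-29676) = -18439/(8869 + 16960) + (10456*(-1/11786) + 14215*(-1/17850))*(-1/29676) = -18439/25829 + (-5228/5893 - 2843/3570)*(-1/29676) = -18439*1/25829 - 35417759/21038010*(-1/29676) = -18439/25829 + 35417759/624323984760 = -11510995149692429/16125664202366040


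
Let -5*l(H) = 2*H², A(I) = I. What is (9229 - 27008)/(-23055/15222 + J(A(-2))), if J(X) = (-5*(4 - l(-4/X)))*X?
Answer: -90210646/276459 ≈ -326.31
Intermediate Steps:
l(H) = -2*H²/5
J(X) = X*(-20 - 32/X²) (J(X) = (-5*(4 - (-2)*(-4/X)²/5))*X = (-5*(4 - (-2)*16/X²/5))*X = (-5*(4 - (-32)/(5*X²)))*X = (-5*(4 + 32/(5*X²)))*X = (-20 - 32/X²)*X = X*(-20 - 32/X²))
(9229 - 27008)/(-23055/15222 + J(A(-2))) = (9229 - 27008)/(-23055/15222 + (-32/(-2) - 20*(-2))) = -17779/(-23055*1/15222 + (-32*(-½) + 40)) = -17779/(-7685/5074 + (16 + 40)) = -17779/(-7685/5074 + 56) = -17779/276459/5074 = -17779*5074/276459 = -90210646/276459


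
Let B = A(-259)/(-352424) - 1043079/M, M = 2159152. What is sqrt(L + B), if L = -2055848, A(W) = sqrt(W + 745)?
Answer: sqrt(-1162488146282422440430918925 - 14440241705667786*sqrt(6))/23779280764 ≈ 1433.8*I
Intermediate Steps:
A(W) = sqrt(745 + W)
B = -1043079/2159152 - 9*sqrt(6)/352424 (B = sqrt(745 - 259)/(-352424) - 1043079/2159152 = sqrt(486)*(-1/352424) - 1043079*1/2159152 = (9*sqrt(6))*(-1/352424) - 1043079/2159152 = -9*sqrt(6)/352424 - 1043079/2159152 = -1043079/2159152 - 9*sqrt(6)/352424 ≈ -0.48316)
sqrt(L + B) = sqrt(-2055848 + (-1043079/2159152 - 9*sqrt(6)/352424)) = sqrt(-4438889363975/2159152 - 9*sqrt(6)/352424)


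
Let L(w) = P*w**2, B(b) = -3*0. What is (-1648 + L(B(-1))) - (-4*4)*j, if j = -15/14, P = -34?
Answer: -11656/7 ≈ -1665.1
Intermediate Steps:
B(b) = 0
L(w) = -34*w**2
j = -15/14 (j = -15*1/14 = -15/14 ≈ -1.0714)
(-1648 + L(B(-1))) - (-4*4)*j = (-1648 - 34*0**2) - (-4*4)*(-15)/14 = (-1648 - 34*0) - (-16)*(-15)/14 = (-1648 + 0) - 1*120/7 = -1648 - 120/7 = -11656/7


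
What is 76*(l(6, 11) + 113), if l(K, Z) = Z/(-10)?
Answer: 42522/5 ≈ 8504.4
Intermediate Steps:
l(K, Z) = -Z/10 (l(K, Z) = Z*(-⅒) = -Z/10)
76*(l(6, 11) + 113) = 76*(-⅒*11 + 113) = 76*(-11/10 + 113) = 76*(1119/10) = 42522/5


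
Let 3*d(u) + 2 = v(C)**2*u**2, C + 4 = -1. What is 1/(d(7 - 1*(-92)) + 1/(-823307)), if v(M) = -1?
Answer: 2469921/8067585290 ≈ 0.00030615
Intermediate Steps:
C = -5 (C = -4 - 1 = -5)
d(u) = -2/3 + u**2/3 (d(u) = -2/3 + ((-1)**2*u**2)/3 = -2/3 + (1*u**2)/3 = -2/3 + u**2/3)
1/(d(7 - 1*(-92)) + 1/(-823307)) = 1/((-2/3 + (7 - 1*(-92))**2/3) + 1/(-823307)) = 1/((-2/3 + (7 + 92)**2/3) - 1/823307) = 1/((-2/3 + (1/3)*99**2) - 1/823307) = 1/((-2/3 + (1/3)*9801) - 1/823307) = 1/((-2/3 + 3267) - 1/823307) = 1/(9799/3 - 1/823307) = 1/(8067585290/2469921) = 2469921/8067585290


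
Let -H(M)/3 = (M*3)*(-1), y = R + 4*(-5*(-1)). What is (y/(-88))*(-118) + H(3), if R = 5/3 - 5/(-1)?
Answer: 2071/33 ≈ 62.758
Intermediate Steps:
R = 20/3 (R = 5*(⅓) - 5*(-1) = 5/3 + 5 = 20/3 ≈ 6.6667)
y = 80/3 (y = 20/3 + 4*(-5*(-1)) = 20/3 + 4*5 = 20/3 + 20 = 80/3 ≈ 26.667)
H(M) = 9*M (H(M) = -3*M*3*(-1) = -3*3*M*(-1) = -(-9)*M = 9*M)
(y/(-88))*(-118) + H(3) = ((80/3)/(-88))*(-118) + 9*3 = ((80/3)*(-1/88))*(-118) + 27 = -10/33*(-118) + 27 = 1180/33 + 27 = 2071/33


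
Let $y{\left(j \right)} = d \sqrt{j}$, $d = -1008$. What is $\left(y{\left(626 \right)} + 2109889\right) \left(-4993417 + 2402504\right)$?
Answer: $-5466538838657 + 2611640304 \sqrt{626} \approx -5.4012 \cdot 10^{12}$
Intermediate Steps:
$y{\left(j \right)} = - 1008 \sqrt{j}$
$\left(y{\left(626 \right)} + 2109889\right) \left(-4993417 + 2402504\right) = \left(- 1008 \sqrt{626} + 2109889\right) \left(-4993417 + 2402504\right) = \left(2109889 - 1008 \sqrt{626}\right) \left(-2590913\right) = -5466538838657 + 2611640304 \sqrt{626}$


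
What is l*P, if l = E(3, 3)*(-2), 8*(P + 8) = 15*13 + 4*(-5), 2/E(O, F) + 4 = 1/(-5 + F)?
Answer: 37/3 ≈ 12.333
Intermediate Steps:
E(O, F) = 2/(-4 + 1/(-5 + F))
P = 111/8 (P = -8 + (15*13 + 4*(-5))/8 = -8 + (195 - 20)/8 = -8 + (⅛)*175 = -8 + 175/8 = 111/8 ≈ 13.875)
l = 8/9 (l = (2*(5 - 1*3)/(-21 + 4*3))*(-2) = (2*(5 - 3)/(-21 + 12))*(-2) = (2*2/(-9))*(-2) = (2*(-⅑)*2)*(-2) = -4/9*(-2) = 8/9 ≈ 0.88889)
l*P = (8/9)*(111/8) = 37/3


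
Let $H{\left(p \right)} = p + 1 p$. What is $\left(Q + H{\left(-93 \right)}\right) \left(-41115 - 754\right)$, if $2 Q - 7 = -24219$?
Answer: $514653748$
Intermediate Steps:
$Q = -12106$ ($Q = \frac{7}{2} + \frac{1}{2} \left(-24219\right) = \frac{7}{2} - \frac{24219}{2} = -12106$)
$H{\left(p \right)} = 2 p$ ($H{\left(p \right)} = p + p = 2 p$)
$\left(Q + H{\left(-93 \right)}\right) \left(-41115 - 754\right) = \left(-12106 + 2 \left(-93\right)\right) \left(-41115 - 754\right) = \left(-12106 - 186\right) \left(-41869\right) = \left(-12292\right) \left(-41869\right) = 514653748$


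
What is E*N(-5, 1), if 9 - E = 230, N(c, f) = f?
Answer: -221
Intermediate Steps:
E = -221 (E = 9 - 1*230 = 9 - 230 = -221)
E*N(-5, 1) = -221*1 = -221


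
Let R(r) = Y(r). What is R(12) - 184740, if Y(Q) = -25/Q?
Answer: -2216905/12 ≈ -1.8474e+5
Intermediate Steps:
R(r) = -25/r
R(12) - 184740 = -25/12 - 184740 = -2216905/12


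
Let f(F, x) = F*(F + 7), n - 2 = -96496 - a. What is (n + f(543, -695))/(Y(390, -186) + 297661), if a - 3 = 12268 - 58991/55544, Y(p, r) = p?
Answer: 10547031431/16554944744 ≈ 0.63709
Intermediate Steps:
a = 681521433/55544 (a = 3 + (12268 - 58991/55544) = 3 + 681354801/55544 = 681521433/55544 ≈ 12270.)
n = -6041184169/55544 (n = 2 + (-96496 - 1*681521433/55544) = 2 + (-96496 - 681521433/55544) = 2 - 6041295257/55544 = -6041184169/55544 ≈ -1.0876e+5)
f(F, x) = F*(7 + F)
(n + f(543, -695))/(Y(390, -186) + 297661) = (-6041184169/55544 + 543*(7 + 543))/(390 + 297661) = (-6041184169/55544 + 543*550)/298051 = (-6041184169/55544 + 298650)*(1/298051) = (10547031431/55544)*(1/298051) = 10547031431/16554944744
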